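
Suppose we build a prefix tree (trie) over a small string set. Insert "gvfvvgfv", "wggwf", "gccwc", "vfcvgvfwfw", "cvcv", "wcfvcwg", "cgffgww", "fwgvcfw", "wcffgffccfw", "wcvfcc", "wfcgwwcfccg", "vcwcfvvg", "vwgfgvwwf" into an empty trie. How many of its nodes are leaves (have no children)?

Leaves are exactly the stored words that no other stored word extends.
Those words: "cgffgww", "cvcv", "fwgvcfw", "gccwc", "gvfvvgfv", "vcwcfvvg", "vfcvgvfwfw", "vwgfgvwwf", "wcffgffccfw", "wcfvcwg", "wcvfcc", "wfcgwwcfccg", "wggwf"
Leaf count: 13

13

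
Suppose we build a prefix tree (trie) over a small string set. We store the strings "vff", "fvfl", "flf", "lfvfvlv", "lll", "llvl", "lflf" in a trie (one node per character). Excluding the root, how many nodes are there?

22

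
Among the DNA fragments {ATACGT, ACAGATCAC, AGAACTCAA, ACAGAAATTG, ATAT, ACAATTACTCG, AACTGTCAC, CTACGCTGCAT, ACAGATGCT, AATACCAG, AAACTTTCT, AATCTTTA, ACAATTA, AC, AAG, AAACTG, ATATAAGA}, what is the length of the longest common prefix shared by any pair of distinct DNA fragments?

Equivalently: take the maximum, over all pairs, of their longest common prefix length.
e.g. "ACAATTA" and "ACAATTACTCG" share the prefix "ACAATTA" of length 7; no pair shares a longer one.
Longest shared-prefix length: 7

7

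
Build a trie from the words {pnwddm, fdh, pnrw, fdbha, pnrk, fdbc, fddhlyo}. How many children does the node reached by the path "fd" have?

3

Follow the path "fd" to its node, then look at its outgoing edges.
Distinct next characters after "fd": b, d, h.
That node has 3 child edges.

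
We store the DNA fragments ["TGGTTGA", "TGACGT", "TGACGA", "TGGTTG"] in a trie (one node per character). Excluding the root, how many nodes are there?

12

Trace insertions, counting only characters that open a new branch:
  "TGGTTGA" → 7 new (T, G, G, T, T, G, A)
  "TGACGT" → prefix "TG" already present; 4 new (A, C, G, T)
  "TGACGA" → prefix "TGACG" already present; 1 new (A)
  "TGGTTG" → prefix "TGGTTG" already present; 0 new (none)
Total nodes = 7 + 4 + 1 + 0 = 12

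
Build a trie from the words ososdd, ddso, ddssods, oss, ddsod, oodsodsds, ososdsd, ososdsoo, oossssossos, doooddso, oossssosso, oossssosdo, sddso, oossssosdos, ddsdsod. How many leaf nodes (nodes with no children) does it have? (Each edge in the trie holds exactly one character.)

12

Leaves are exactly the stored words that no other stored word extends.
Those words: "ddsdsod", "ddsod", "ddssods", "doooddso", "oodsodsds", "oossssosdos", "oossssossos", "ososdd", "ososdsd", "ososdsoo", "oss", "sddso"
Leaf count: 12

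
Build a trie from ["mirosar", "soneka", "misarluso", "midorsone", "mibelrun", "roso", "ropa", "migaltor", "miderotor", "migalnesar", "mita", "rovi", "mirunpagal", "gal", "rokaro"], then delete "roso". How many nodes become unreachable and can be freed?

After clearing the end-marker at "roso", prune upward until reaching a node still needed by another word.
The suffix "so" (2 nodes) is used only by "roso"; the node for "ro" still has the child "p", so pruning stops there.
Nodes removed: 2

2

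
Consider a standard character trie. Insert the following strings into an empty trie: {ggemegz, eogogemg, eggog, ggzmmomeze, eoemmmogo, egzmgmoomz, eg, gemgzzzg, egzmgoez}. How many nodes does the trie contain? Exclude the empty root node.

Insert word by word; a character creates a node only if that edge doesn't already exist:
  "ggemegz" → 7 new (g, g, e, m, e, g, z)
  "eogogemg" → 8 new (e, o, g, o, g, e, m, g)
  "eggog" → prefix "e" already present; 4 new (g, g, o, g)
  "ggzmmomeze" → prefix "gg" already present; 8 new (z, m, m, o, m, e, z, e)
  "eoemmmogo" → prefix "eo" already present; 7 new (e, m, m, m, o, g, o)
  "egzmgmoomz" → prefix "eg" already present; 8 new (z, m, g, m, o, o, m, z)
  "eg" → prefix "eg" already present; 0 new (none)
  "gemgzzzg" → prefix "g" already present; 7 new (e, m, g, z, z, z, g)
  "egzmgoez" → prefix "egzmg" already present; 3 new (o, e, z)
Total nodes = 7 + 8 + 4 + 8 + 7 + 8 + 0 + 7 + 3 = 52

52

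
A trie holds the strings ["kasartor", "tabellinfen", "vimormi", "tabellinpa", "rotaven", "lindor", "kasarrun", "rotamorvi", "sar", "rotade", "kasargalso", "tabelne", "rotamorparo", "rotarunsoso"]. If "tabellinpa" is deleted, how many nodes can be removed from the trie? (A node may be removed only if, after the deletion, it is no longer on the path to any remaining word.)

After clearing the end-marker at "tabellinpa", prune upward until reaching a node still needed by another word.
The suffix "pa" (2 nodes) is used only by "tabellinpa"; the node for "tabellin" still has the child "f", so pruning stops there.
Nodes removed: 2

2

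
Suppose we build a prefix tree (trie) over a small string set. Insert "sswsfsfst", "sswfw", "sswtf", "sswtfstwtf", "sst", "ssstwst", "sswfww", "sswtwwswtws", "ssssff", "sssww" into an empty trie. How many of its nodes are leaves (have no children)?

A leaf is a node with no children — equivalently, the end of a word that is not a proper prefix of any other stored word.
Those words: "ssssff", "ssstwst", "sssww", "sst", "sswfww", "sswsfsfst", "sswtfstwtf", "sswtwwswtws"
Leaf count: 8

8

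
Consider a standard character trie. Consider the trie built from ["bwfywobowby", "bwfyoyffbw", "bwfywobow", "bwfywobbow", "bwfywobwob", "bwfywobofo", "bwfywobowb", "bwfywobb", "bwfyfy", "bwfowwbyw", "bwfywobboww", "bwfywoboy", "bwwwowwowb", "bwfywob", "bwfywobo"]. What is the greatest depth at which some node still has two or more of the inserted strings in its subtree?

10

The deepest shared node is where two words last agree before diverging.
e.g. "bwfywobbow" and "bwfywobboww" share the prefix "bwfywobbow" of length 10; no pair shares a longer one.
Longest shared-prefix length: 10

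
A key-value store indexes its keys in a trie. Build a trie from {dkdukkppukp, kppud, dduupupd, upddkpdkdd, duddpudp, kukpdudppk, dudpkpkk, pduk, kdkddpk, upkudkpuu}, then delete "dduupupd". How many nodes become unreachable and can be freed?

7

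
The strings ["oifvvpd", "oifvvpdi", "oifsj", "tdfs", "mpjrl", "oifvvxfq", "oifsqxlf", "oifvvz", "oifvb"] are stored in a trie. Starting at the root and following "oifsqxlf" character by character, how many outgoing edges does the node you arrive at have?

0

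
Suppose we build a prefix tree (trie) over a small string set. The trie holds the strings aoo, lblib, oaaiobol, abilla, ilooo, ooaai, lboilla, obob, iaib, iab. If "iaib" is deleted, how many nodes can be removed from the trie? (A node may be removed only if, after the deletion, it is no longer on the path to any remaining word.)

Walk "iaib" from the leaf back toward the root, removing each node that no remaining word uses.
The suffix "ib" (2 nodes) is used only by "iaib"; the node for "ia" still has the child "b", so pruning stops there.
Nodes removed: 2

2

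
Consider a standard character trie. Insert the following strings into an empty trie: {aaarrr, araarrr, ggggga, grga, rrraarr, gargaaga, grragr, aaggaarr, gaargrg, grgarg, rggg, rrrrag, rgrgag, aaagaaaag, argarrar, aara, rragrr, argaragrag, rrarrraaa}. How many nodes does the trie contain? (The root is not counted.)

91

Count nodes per top-level branch (shared prefixes stored once):
  'a'-branch (aaagaaaag, aaarrr, aaggaarr, aara, araarrr, argaragrag, argarrar): 37 nodes
  'g'-branch (gaargrg, gargaaga, ggggga, grga, grgarg, grragr): 27 nodes
  'r'-branch (rggg, rgrgag, rragrr, rrarrraaa, rrraarr, rrrrag): 27 nodes
Sum: 91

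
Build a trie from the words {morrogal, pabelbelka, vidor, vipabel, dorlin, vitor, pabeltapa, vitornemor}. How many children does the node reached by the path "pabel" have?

Follow the path "pabel" to its node, then look at its outgoing edges.
Characters that immediately follow "pabel" among the stored strings: {b, t}.
That node has 2 child edges.

2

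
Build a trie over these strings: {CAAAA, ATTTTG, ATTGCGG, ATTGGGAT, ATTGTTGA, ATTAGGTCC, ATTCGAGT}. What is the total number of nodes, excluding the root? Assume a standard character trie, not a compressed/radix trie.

Trace insertions, counting only characters that open a new branch:
  "CAAAA" → 5 new (C, A, A, A, A)
  "ATTTTG" → 6 new (A, T, T, T, T, G)
  "ATTGCGG" → prefix "ATT" already present; 4 new (G, C, G, G)
  "ATTGGGAT" → prefix "ATTG" already present; 4 new (G, G, A, T)
  "ATTGTTGA" → prefix "ATTG" already present; 4 new (T, T, G, A)
  "ATTAGGTCC" → prefix "ATT" already present; 6 new (A, G, G, T, C, C)
  "ATTCGAGT" → prefix "ATT" already present; 5 new (C, G, A, G, T)
Total nodes = 5 + 6 + 4 + 4 + 4 + 6 + 5 = 34

34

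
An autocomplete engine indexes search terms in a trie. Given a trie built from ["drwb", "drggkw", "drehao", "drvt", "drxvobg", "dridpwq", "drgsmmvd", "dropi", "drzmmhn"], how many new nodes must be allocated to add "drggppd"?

3

"drgg" is already a path in the trie; the remaining "ppd" must be added.
Each of the 3 remaining characters creates one node.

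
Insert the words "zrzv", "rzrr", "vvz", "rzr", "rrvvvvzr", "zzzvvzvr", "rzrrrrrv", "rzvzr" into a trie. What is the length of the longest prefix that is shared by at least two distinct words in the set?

The deepest shared node is where two words last agree before diverging.
e.g. "rzrr" and "rzrrrrrv" share the prefix "rzrr" of length 4; no pair shares a longer one.
Longest shared-prefix length: 4

4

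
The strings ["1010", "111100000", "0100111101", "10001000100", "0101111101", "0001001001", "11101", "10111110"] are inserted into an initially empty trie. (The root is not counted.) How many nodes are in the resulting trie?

Insert word by word; a character creates a node only if that edge doesn't already exist:
  "1010" → 4 new (1, 0, 1, 0)
  "111100000" → prefix "1" already present; 8 new (1, 1, 1, 0, 0, 0, 0, 0)
  "0100111101" → 10 new (0, 1, 0, 0, 1, 1, 1, 1, 0, 1)
  "10001000100" → prefix "10" already present; 9 new (0, 0, 1, 0, 0, 0, 1, 0, 0)
  "0101111101" → prefix "010" already present; 7 new (1, 1, 1, 1, 1, 0, 1)
  "0001001001" → prefix "0" already present; 9 new (0, 0, 1, 0, 0, 1, 0, 0, 1)
  "11101" → prefix "111" already present; 2 new (0, 1)
  "10111110" → prefix "101" already present; 5 new (1, 1, 1, 1, 0)
Total nodes = 4 + 8 + 10 + 9 + 7 + 9 + 2 + 5 = 54

54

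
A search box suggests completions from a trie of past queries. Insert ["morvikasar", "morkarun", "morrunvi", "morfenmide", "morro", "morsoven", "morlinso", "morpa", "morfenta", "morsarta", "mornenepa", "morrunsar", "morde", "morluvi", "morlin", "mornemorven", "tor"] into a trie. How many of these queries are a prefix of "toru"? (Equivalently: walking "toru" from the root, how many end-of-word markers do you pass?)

Check each prefix of "toru" against the stored set — each match is an end-marker on the path.
Prefixes of the query that are stored words: "tor"
Count: 1

1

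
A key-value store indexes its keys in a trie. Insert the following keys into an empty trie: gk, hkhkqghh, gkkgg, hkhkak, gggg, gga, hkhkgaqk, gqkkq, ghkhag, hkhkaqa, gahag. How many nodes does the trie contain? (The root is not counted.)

38

For each word, the new-node count is its length minus the longest prefix already in the trie:
  "gk" → 2 new (g, k)
  "hkhkqghh" → 8 new (h, k, h, k, q, g, h, h)
  "gkkgg" → prefix "gk" already present; 3 new (k, g, g)
  "hkhkak" → prefix "hkhk" already present; 2 new (a, k)
  "gggg" → prefix "g" already present; 3 new (g, g, g)
  "gga" → prefix "gg" already present; 1 new (a)
  "hkhkgaqk" → prefix "hkhk" already present; 4 new (g, a, q, k)
  "gqkkq" → prefix "g" already present; 4 new (q, k, k, q)
  "ghkhag" → prefix "g" already present; 5 new (h, k, h, a, g)
  "hkhkaqa" → prefix "hkhka" already present; 2 new (q, a)
  "gahag" → prefix "g" already present; 4 new (a, h, a, g)
Total nodes = 2 + 8 + 3 + 2 + 3 + 1 + 4 + 4 + 5 + 2 + 4 = 38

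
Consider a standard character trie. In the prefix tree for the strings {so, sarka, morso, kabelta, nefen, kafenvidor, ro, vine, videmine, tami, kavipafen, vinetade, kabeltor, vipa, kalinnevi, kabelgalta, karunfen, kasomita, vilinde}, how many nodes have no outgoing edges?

18

Leaves are exactly the stored words that no other stored word extends.
Those words: "kabelgalta", "kabelta", "kabeltor", "kafenvidor", "kalinnevi", "karunfen", "kasomita", "kavipafen", "morso", "nefen", "ro", "sarka", "so", "tami", "videmine", "vilinde", "vinetade", "vipa"
Leaf count: 18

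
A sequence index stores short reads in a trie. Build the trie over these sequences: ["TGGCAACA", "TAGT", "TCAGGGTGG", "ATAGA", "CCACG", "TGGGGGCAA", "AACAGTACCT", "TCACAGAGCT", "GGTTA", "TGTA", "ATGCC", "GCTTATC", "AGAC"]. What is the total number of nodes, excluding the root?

Insert word by word; a character creates a node only if that edge doesn't already exist:
  "TGGCAACA" → 8 new (T, G, G, C, A, A, C, A)
  "TAGT" → prefix "T" already present; 3 new (A, G, T)
  "TCAGGGTGG" → prefix "T" already present; 8 new (C, A, G, G, G, T, G, G)
  "ATAGA" → 5 new (A, T, A, G, A)
  "CCACG" → 5 new (C, C, A, C, G)
  "TGGGGGCAA" → prefix "TGG" already present; 6 new (G, G, G, C, A, A)
  "AACAGTACCT" → prefix "A" already present; 9 new (A, C, A, G, T, A, C, C, T)
  "TCACAGAGCT" → prefix "TCA" already present; 7 new (C, A, G, A, G, C, T)
  "GGTTA" → 5 new (G, G, T, T, A)
  "TGTA" → prefix "TG" already present; 2 new (T, A)
  "ATGCC" → prefix "AT" already present; 3 new (G, C, C)
  "GCTTATC" → prefix "G" already present; 6 new (C, T, T, A, T, C)
  "AGAC" → prefix "A" already present; 3 new (G, A, C)
Total nodes = 8 + 3 + 8 + 5 + 5 + 6 + 9 + 7 + 5 + 2 + 3 + 6 + 3 = 70

70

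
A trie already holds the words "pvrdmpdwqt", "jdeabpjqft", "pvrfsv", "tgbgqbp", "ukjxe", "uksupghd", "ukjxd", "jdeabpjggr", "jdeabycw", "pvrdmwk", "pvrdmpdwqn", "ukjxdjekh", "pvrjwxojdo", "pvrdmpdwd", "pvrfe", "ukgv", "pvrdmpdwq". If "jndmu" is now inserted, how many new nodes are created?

4

The longest prefix of "jndmu" already in the trie is "j" (length 1).
New nodes needed: |"jndmu"| − 1 = 5 − 1 = 4.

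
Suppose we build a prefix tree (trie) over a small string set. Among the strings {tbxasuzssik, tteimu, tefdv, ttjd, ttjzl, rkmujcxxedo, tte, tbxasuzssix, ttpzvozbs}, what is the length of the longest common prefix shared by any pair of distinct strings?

10

Look for the deepest trie node that still has at least two words in its subtree.
"tbxasuzssik" and "tbxasuzssix" agree on "tbxasuzssi" (10 characters) before diverging; nothing deeper is shared.
Longest shared-prefix length: 10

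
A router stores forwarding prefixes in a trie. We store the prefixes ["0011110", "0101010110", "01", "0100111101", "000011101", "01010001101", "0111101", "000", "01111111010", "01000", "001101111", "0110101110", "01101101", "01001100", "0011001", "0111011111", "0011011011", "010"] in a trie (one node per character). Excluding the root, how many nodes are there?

Count nodes per top-level branch (shared prefixes stored once):
  '0'-branch (000, 000011101, 0011001, 0011011011, 001101111, 0011110, 01, 010, 01000, 01001100, 0100111101, 01010001101, 0101010110, 0110101110, 01101101, 0111011111, 0111101, 01111111010): 76 nodes
Sum: 76

76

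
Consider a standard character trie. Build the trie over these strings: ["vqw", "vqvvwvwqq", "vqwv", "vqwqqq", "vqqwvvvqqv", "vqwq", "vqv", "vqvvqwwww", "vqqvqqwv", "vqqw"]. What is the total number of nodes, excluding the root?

Count nodes per top-level branch (shared prefixes stored once):
  'v'-branch (vqqvqqwv, vqqw, vqqwvvvqqv, vqv, vqvvqwwww, vqvvwvwqq, vqw, vqwq, vqwqqq, vqwv): 32 nodes
Sum: 32

32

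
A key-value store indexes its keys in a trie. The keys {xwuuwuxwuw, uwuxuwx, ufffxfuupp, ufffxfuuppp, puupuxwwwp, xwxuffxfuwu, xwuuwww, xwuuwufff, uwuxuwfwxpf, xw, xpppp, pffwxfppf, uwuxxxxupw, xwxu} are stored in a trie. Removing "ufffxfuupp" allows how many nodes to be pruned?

0

Walk "ufffxfuupp" from the leaf back toward the root, removing each node that no remaining word uses.
Every node on "ufffxfuupp" is still needed (e.g. by "ufffxfuuppp"), so nothing is freed.
Nodes removed: 0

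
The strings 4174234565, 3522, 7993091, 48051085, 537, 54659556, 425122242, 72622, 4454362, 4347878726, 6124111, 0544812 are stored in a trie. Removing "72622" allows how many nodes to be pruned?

Walk "72622" from the leaf back toward the root, removing each node that no remaining word uses.
The suffix "2622" (4 nodes) is used only by "72622"; the node for "7" still has the child "9", so pruning stops there.
Nodes removed: 4

4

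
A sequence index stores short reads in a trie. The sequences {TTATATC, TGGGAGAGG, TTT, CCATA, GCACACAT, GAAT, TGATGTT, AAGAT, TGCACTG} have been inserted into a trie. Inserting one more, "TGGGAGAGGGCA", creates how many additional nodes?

Walking "TGGGAGAGGGCA" from the root, the first 9 characters ("TGGGAGAGG") follow existing edges; "G" is the first miss.
New nodes needed: |"TGGGAGAGGGCA"| − 9 = 12 − 9 = 3.

3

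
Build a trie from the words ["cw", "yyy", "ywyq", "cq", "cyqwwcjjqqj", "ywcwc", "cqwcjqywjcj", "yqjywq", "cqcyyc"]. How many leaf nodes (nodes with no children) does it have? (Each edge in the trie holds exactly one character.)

8

A leaf is a node with no children — equivalently, the end of a word that is not a proper prefix of any other stored word.
Those words: "cqcyyc", "cqwcjqywjcj", "cw", "cyqwwcjjqqj", "yqjywq", "ywcwc", "ywyq", "yyy"
Leaf count: 8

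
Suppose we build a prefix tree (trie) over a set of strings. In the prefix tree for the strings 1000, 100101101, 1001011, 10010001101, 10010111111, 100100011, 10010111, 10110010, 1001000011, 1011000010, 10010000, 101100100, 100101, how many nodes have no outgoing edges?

7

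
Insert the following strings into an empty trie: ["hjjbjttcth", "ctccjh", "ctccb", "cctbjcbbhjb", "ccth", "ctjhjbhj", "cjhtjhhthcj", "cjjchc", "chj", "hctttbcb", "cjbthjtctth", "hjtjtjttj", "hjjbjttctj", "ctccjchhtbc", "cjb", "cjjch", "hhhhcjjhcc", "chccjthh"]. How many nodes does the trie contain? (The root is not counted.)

For each word, the new-node count is its length minus the longest prefix already in the trie:
  "hjjbjttcth" → 10 new (h, j, j, b, j, t, t, c, t, h)
  "ctccjh" → 6 new (c, t, c, c, j, h)
  "ctccb" → prefix "ctcc" already present; 1 new (b)
  "cctbjcbbhjb" → prefix "c" already present; 10 new (c, t, b, j, c, b, b, h, j, b)
  "ccth" → prefix "cct" already present; 1 new (h)
  "ctjhjbhj" → prefix "ct" already present; 6 new (j, h, j, b, h, j)
  "cjhtjhhthcj" → prefix "c" already present; 10 new (j, h, t, j, h, h, t, h, c, j)
  "cjjchc" → prefix "cj" already present; 4 new (j, c, h, c)
  "chj" → prefix "c" already present; 2 new (h, j)
  "hctttbcb" → prefix "h" already present; 7 new (c, t, t, t, b, c, b)
  "cjbthjtctth" → prefix "cj" already present; 9 new (b, t, h, j, t, c, t, t, h)
  "hjtjtjttj" → prefix "hj" already present; 7 new (t, j, t, j, t, t, j)
  "hjjbjttctj" → prefix "hjjbjttct" already present; 1 new (j)
  "ctccjchhtbc" → prefix "ctccj" already present; 6 new (c, h, h, t, b, c)
  "cjb" → prefix "cjb" already present; 0 new (none)
  "cjjch" → prefix "cjjch" already present; 0 new (none)
  "hhhhcjjhcc" → prefix "h" already present; 9 new (h, h, h, c, j, j, h, c, c)
  "chccjthh" → prefix "ch" already present; 6 new (c, c, j, t, h, h)
Total nodes = 10 + 6 + 1 + 10 + 1 + 6 + 10 + 4 + 2 + 7 + 9 + 7 + 1 + 6 + 0 + 0 + 9 + 6 = 95

95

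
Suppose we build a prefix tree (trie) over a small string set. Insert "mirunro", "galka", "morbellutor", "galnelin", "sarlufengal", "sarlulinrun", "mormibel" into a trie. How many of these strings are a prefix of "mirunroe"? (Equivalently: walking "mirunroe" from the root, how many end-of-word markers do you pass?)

Check each prefix of "mirunroe" against the stored set — each match is an end-marker on the path.
Prefixes of the query that are stored words: "mirunro"
Count: 1

1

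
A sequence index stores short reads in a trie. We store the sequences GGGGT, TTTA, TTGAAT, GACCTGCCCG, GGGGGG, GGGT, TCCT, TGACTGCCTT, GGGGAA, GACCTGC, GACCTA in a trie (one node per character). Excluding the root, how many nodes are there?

40

For each word, the new-node count is its length minus the longest prefix already in the trie:
  "GGGGT" → 5 new (G, G, G, G, T)
  "TTTA" → 4 new (T, T, T, A)
  "TTGAAT" → prefix "TT" already present; 4 new (G, A, A, T)
  "GACCTGCCCG" → prefix "G" already present; 9 new (A, C, C, T, G, C, C, C, G)
  "GGGGGG" → prefix "GGGG" already present; 2 new (G, G)
  "GGGT" → prefix "GGG" already present; 1 new (T)
  "TCCT" → prefix "T" already present; 3 new (C, C, T)
  "TGACTGCCTT" → prefix "T" already present; 9 new (G, A, C, T, G, C, C, T, T)
  "GGGGAA" → prefix "GGGG" already present; 2 new (A, A)
  "GACCTGC" → prefix "GACCTGC" already present; 0 new (none)
  "GACCTA" → prefix "GACCT" already present; 1 new (A)
Total nodes = 5 + 4 + 4 + 9 + 2 + 1 + 3 + 9 + 2 + 0 + 1 = 40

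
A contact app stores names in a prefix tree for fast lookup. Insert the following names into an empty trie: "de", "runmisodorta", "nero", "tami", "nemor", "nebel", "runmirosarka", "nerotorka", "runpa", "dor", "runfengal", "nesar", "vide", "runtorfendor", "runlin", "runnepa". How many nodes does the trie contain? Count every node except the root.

73

Insert word by word; a character creates a node only if that edge doesn't already exist:
  "de" → 2 new (d, e)
  "runmisodorta" → 12 new (r, u, n, m, i, s, o, d, o, r, t, a)
  "nero" → 4 new (n, e, r, o)
  "tami" → 4 new (t, a, m, i)
  "nemor" → prefix "ne" already present; 3 new (m, o, r)
  "nebel" → prefix "ne" already present; 3 new (b, e, l)
  "runmirosarka" → prefix "runmi" already present; 7 new (r, o, s, a, r, k, a)
  "nerotorka" → prefix "nero" already present; 5 new (t, o, r, k, a)
  "runpa" → prefix "run" already present; 2 new (p, a)
  "dor" → prefix "d" already present; 2 new (o, r)
  "runfengal" → prefix "run" already present; 6 new (f, e, n, g, a, l)
  "nesar" → prefix "ne" already present; 3 new (s, a, r)
  "vide" → 4 new (v, i, d, e)
  "runtorfendor" → prefix "run" already present; 9 new (t, o, r, f, e, n, d, o, r)
  "runlin" → prefix "run" already present; 3 new (l, i, n)
  "runnepa" → prefix "run" already present; 4 new (n, e, p, a)
Total nodes = 2 + 12 + 4 + 4 + 3 + 3 + 7 + 5 + 2 + 2 + 6 + 3 + 4 + 9 + 3 + 4 = 73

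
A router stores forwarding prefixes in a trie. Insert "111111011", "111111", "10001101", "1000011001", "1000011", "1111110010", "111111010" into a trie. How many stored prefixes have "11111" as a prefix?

4

Traverse to the node for "11111", then collect every word in that subtree.
Matches: "111111", "1111110010", "111111010", "111111011"
Count: 4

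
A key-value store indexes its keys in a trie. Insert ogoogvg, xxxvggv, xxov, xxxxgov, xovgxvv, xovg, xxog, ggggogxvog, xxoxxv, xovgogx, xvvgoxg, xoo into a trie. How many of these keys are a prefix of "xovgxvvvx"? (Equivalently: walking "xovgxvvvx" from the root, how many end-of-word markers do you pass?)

2

Walk "xovgxvvvx" from the root; an end-of-word marker is hit whenever a stored word is a prefix of "xovgxvvvx".
Prefixes of the query that are stored words: "xovg", "xovgxvv"
Count: 2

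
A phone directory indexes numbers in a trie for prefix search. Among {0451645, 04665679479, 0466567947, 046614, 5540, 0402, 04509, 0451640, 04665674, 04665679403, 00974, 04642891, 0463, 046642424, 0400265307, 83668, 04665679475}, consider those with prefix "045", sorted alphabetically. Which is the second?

0451640

DFS of the "045" subtree visits, in order: "04509", "0451640", "0451645"
The 2nd is 0451640.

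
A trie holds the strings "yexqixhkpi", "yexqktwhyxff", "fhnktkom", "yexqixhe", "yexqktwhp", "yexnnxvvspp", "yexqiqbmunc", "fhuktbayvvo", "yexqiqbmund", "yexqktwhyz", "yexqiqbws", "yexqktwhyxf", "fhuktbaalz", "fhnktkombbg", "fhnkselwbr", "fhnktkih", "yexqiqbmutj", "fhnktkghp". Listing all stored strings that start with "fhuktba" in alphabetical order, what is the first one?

fhuktbaalz

Filter for "fhuktba…" and sort: "fhuktbaalz", "fhuktbayvvo"
The 1st is fhuktbaalz.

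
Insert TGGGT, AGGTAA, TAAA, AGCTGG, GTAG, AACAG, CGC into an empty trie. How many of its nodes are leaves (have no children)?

A leaf is a node with no children — equivalently, the end of a word that is not a proper prefix of any other stored word.
Those words: "AACAG", "AGCTGG", "AGGTAA", "CGC", "GTAG", "TAAA", "TGGGT"
Leaf count: 7

7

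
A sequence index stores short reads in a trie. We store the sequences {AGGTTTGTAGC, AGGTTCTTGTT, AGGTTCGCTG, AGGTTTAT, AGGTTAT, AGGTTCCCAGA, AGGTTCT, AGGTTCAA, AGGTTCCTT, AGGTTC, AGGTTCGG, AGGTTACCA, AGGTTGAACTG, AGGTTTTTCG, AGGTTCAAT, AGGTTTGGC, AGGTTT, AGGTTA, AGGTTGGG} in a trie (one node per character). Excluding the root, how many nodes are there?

Count nodes per top-level branch (shared prefixes stored once):
  'A'-branch (AGGTTA, AGGTTACCA, AGGTTAT, AGGTTC, AGGTTCAA, AGGTTCAAT, AGGTTCCCAGA, AGGTTCCTT, AGGTTCGCTG, AGGTTCGG, AGGTTCT, AGGTTCTTGTT, AGGTTGAACTG, AGGTTGGG, AGGTTT, AGGTTTAT, AGGTTTGGC, AGGTTTGTAGC, AGGTTTTTCG): 53 nodes
Sum: 53

53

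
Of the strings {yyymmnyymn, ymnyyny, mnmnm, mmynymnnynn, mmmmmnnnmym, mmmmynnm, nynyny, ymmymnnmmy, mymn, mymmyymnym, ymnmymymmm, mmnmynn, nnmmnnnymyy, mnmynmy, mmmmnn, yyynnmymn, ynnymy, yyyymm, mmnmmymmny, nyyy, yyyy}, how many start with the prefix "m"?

10

Filter for entries beginning with "m":
Words under "m": mmmmmnnnmym, mmmmnn, mmmmynnm, mmnmmymmny, mmnmynn, mmynymnnynn, mnmnm, mnmynmy, mymmyymnym, mymn
Count: 10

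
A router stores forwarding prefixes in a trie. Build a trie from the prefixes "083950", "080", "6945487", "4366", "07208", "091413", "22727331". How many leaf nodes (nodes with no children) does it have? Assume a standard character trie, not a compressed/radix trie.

Leaves are exactly the stored words that no other stored word extends.
Those words: "07208", "080", "083950", "091413", "22727331", "4366", "6945487"
Leaf count: 7

7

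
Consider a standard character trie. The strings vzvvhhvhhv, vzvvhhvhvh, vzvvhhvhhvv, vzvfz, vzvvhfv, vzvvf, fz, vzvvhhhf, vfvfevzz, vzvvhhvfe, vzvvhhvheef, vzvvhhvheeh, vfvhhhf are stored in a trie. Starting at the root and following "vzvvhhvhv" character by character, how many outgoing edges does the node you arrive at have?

1

The children of the "vzvvhhvhv" node are the distinct next characters among strings starting with "vzvvhhvhv".
Distinct next characters after "vzvvhhvhv": h.
That node has 1 child edge.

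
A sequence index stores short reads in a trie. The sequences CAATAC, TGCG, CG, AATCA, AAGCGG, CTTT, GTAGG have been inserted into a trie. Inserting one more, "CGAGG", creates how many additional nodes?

3

The longest prefix of "CGAGG" already in the trie is "CG" (length 2).
Each of the 3 remaining characters creates one node.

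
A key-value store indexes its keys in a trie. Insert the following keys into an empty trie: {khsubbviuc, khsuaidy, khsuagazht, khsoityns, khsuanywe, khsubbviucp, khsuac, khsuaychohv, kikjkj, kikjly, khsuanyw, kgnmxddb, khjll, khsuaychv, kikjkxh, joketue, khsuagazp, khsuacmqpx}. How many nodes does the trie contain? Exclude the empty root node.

69

For each word, the new-node count is its length minus the longest prefix already in the trie:
  "khsubbviuc" → 10 new (k, h, s, u, b, b, v, i, u, c)
  "khsuaidy" → prefix "khsu" already present; 4 new (a, i, d, y)
  "khsuagazht" → prefix "khsua" already present; 5 new (g, a, z, h, t)
  "khsoityns" → prefix "khs" already present; 6 new (o, i, t, y, n, s)
  "khsuanywe" → prefix "khsua" already present; 4 new (n, y, w, e)
  "khsubbviucp" → prefix "khsubbviuc" already present; 1 new (p)
  "khsuac" → prefix "khsua" already present; 1 new (c)
  "khsuaychohv" → prefix "khsua" already present; 6 new (y, c, h, o, h, v)
  "kikjkj" → prefix "k" already present; 5 new (i, k, j, k, j)
  "kikjly" → prefix "kikj" already present; 2 new (l, y)
  "khsuanyw" → prefix "khsuanyw" already present; 0 new (none)
  "kgnmxddb" → prefix "k" already present; 7 new (g, n, m, x, d, d, b)
  "khjll" → prefix "kh" already present; 3 new (j, l, l)
  "khsuaychv" → prefix "khsuaych" already present; 1 new (v)
  "kikjkxh" → prefix "kikjk" already present; 2 new (x, h)
  "joketue" → 7 new (j, o, k, e, t, u, e)
  "khsuagazp" → prefix "khsuagaz" already present; 1 new (p)
  "khsuacmqpx" → prefix "khsuac" already present; 4 new (m, q, p, x)
Total nodes = 10 + 4 + 5 + 6 + 4 + 1 + 1 + 6 + 5 + 2 + 0 + 7 + 3 + 1 + 2 + 7 + 1 + 4 = 69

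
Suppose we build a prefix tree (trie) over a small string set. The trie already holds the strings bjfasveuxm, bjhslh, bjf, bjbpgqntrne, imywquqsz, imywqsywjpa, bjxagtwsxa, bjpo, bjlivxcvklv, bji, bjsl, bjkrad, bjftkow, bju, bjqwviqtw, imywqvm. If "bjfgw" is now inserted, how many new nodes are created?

2

Walking "bjfgw" from the root, the first 3 characters ("bjf") follow existing edges; "g" is the first miss.
Each of the 2 remaining characters creates one node.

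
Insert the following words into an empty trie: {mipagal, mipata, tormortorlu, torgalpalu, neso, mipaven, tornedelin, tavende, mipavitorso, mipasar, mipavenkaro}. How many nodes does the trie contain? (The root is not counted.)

Count nodes per top-level branch (shared prefixes stored once):
  'm'-branch (mipagal, mipasar, mipata, mipaven, mipavenkaro, mipavitorso): 25 nodes
  'n'-branch (neso): 4 nodes
  't'-branch (tavende, torgalpalu, tormortorlu, tornedelin): 31 nodes
Sum: 60

60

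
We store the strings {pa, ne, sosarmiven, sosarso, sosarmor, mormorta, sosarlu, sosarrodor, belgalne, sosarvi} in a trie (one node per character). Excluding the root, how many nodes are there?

43

Insert word by word; a character creates a node only if that edge doesn't already exist:
  "pa" → 2 new (p, a)
  "ne" → 2 new (n, e)
  "sosarmiven" → 10 new (s, o, s, a, r, m, i, v, e, n)
  "sosarso" → prefix "sosar" already present; 2 new (s, o)
  "sosarmor" → prefix "sosarm" already present; 2 new (o, r)
  "mormorta" → 8 new (m, o, r, m, o, r, t, a)
  "sosarlu" → prefix "sosar" already present; 2 new (l, u)
  "sosarrodor" → prefix "sosar" already present; 5 new (r, o, d, o, r)
  "belgalne" → 8 new (b, e, l, g, a, l, n, e)
  "sosarvi" → prefix "sosar" already present; 2 new (v, i)
Total nodes = 2 + 2 + 10 + 2 + 2 + 8 + 2 + 5 + 8 + 2 = 43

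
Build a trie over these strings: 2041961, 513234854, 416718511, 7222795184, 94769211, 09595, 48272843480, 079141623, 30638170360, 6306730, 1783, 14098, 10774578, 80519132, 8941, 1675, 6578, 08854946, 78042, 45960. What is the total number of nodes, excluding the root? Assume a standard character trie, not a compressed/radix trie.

131

Count nodes per top-level branch (shared prefixes stored once):
  '0'-branch (079141623, 08854946, 09595): 20 nodes
  '1'-branch (10774578, 14098, 1675, 1783): 18 nodes
  '2'-branch (2041961): 7 nodes
  '3'-branch (30638170360): 11 nodes
  '4'-branch (416718511, 45960, 48272843480): 23 nodes
  '5'-branch (513234854): 9 nodes
  '6'-branch (6306730, 6578): 10 nodes
  '7'-branch (7222795184, 78042): 14 nodes
  '8'-branch (80519132, 8941): 11 nodes
  '9'-branch (94769211): 8 nodes
Sum: 131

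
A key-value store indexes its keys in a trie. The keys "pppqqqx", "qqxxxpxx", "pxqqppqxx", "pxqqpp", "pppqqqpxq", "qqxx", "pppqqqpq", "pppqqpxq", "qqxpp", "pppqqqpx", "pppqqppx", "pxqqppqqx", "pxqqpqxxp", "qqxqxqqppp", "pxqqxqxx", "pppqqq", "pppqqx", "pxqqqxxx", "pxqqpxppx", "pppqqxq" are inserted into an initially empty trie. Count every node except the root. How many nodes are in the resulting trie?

61

For each word, the new-node count is its length minus the longest prefix already in the trie:
  "pppqqqx" → 7 new (p, p, p, q, q, q, x)
  "qqxxxpxx" → 8 new (q, q, x, x, x, p, x, x)
  "pxqqppqxx" → prefix "p" already present; 8 new (x, q, q, p, p, q, x, x)
  "pxqqpp" → prefix "pxqqpp" already present; 0 new (none)
  "pppqqqpxq" → prefix "pppqqq" already present; 3 new (p, x, q)
  "qqxx" → prefix "qqxx" already present; 0 new (none)
  "pppqqqpq" → prefix "pppqqqp" already present; 1 new (q)
  "pppqqpxq" → prefix "pppqq" already present; 3 new (p, x, q)
  "qqxpp" → prefix "qqx" already present; 2 new (p, p)
  "pppqqqpx" → prefix "pppqqqpx" already present; 0 new (none)
  "pppqqppx" → prefix "pppqqp" already present; 2 new (p, x)
  "pxqqppqqx" → prefix "pxqqppq" already present; 2 new (q, x)
  "pxqqpqxxp" → prefix "pxqqp" already present; 4 new (q, x, x, p)
  "qqxqxqqppp" → prefix "qqx" already present; 7 new (q, x, q, q, p, p, p)
  "pxqqxqxx" → prefix "pxqq" already present; 4 new (x, q, x, x)
  "pppqqq" → prefix "pppqqq" already present; 0 new (none)
  "pppqqx" → prefix "pppqq" already present; 1 new (x)
  "pxqqqxxx" → prefix "pxqq" already present; 4 new (q, x, x, x)
  "pxqqpxppx" → prefix "pxqqp" already present; 4 new (x, p, p, x)
  "pppqqxq" → prefix "pppqqx" already present; 1 new (q)
Total nodes = 7 + 8 + 8 + 0 + 3 + 0 + 1 + 3 + 2 + 0 + 2 + 2 + 4 + 7 + 4 + 0 + 1 + 4 + 4 + 1 = 61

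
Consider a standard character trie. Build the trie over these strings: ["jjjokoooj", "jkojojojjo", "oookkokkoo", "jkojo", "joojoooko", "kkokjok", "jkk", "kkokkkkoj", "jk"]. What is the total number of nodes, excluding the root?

49

Trace insertions, counting only characters that open a new branch:
  "jjjokoooj" → 9 new (j, j, j, o, k, o, o, o, j)
  "jkojojojjo" → prefix "j" already present; 9 new (k, o, j, o, j, o, j, j, o)
  "oookkokkoo" → 10 new (o, o, o, k, k, o, k, k, o, o)
  "jkojo" → prefix "jkojo" already present; 0 new (none)
  "joojoooko" → prefix "j" already present; 8 new (o, o, j, o, o, o, k, o)
  "kkokjok" → 7 new (k, k, o, k, j, o, k)
  "jkk" → prefix "jk" already present; 1 new (k)
  "kkokkkkoj" → prefix "kkok" already present; 5 new (k, k, k, o, j)
  "jk" → prefix "jk" already present; 0 new (none)
Total nodes = 9 + 9 + 10 + 0 + 8 + 7 + 1 + 5 + 0 = 49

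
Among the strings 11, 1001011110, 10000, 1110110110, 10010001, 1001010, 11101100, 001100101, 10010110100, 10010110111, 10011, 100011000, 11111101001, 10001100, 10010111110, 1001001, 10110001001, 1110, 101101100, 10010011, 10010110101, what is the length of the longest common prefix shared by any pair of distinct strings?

10

Equivalently: take the maximum, over all pairs, of their longest common prefix length.
"10010110100" and "10010110101" agree on "1001011010" (10 characters) before diverging; nothing deeper is shared.
Longest shared-prefix length: 10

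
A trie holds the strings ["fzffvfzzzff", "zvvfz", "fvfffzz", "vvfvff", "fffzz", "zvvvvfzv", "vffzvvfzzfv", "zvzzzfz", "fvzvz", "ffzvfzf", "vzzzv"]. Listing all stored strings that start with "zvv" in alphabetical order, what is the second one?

zvvvvfzv

DFS of the "zvv" subtree visits, in order: "zvvfz", "zvvvvfzv"
Position 2: zvvvvfzv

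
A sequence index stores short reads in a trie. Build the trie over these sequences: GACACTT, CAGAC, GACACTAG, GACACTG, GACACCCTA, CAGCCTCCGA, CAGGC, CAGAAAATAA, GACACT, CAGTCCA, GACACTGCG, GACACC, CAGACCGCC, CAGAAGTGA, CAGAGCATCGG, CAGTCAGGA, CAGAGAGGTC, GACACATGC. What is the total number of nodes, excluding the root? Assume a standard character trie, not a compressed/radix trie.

68

Trace insertions, counting only characters that open a new branch:
  "GACACTT" → 7 new (G, A, C, A, C, T, T)
  "CAGAC" → 5 new (C, A, G, A, C)
  "GACACTAG" → prefix "GACACT" already present; 2 new (A, G)
  "GACACTG" → prefix "GACACT" already present; 1 new (G)
  "GACACCCTA" → prefix "GACAC" already present; 4 new (C, C, T, A)
  "CAGCCTCCGA" → prefix "CAG" already present; 7 new (C, C, T, C, C, G, A)
  "CAGGC" → prefix "CAG" already present; 2 new (G, C)
  "CAGAAAATAA" → prefix "CAGA" already present; 6 new (A, A, A, T, A, A)
  "GACACT" → prefix "GACACT" already present; 0 new (none)
  "CAGTCCA" → prefix "CAG" already present; 4 new (T, C, C, A)
  "GACACTGCG" → prefix "GACACTG" already present; 2 new (C, G)
  "GACACC" → prefix "GACACC" already present; 0 new (none)
  "CAGACCGCC" → prefix "CAGAC" already present; 4 new (C, G, C, C)
  "CAGAAGTGA" → prefix "CAGAA" already present; 4 new (G, T, G, A)
  "CAGAGCATCGG" → prefix "CAGA" already present; 7 new (G, C, A, T, C, G, G)
  "CAGTCAGGA" → prefix "CAGTC" already present; 4 new (A, G, G, A)
  "CAGAGAGGTC" → prefix "CAGAG" already present; 5 new (A, G, G, T, C)
  "GACACATGC" → prefix "GACAC" already present; 4 new (A, T, G, C)
Total nodes = 7 + 5 + 2 + 1 + 4 + 7 + 2 + 6 + 0 + 4 + 2 + 0 + 4 + 4 + 7 + 4 + 5 + 4 = 68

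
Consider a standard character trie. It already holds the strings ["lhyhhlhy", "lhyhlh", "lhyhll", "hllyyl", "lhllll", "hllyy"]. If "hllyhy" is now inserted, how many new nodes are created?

"hlly" is already a path in the trie; the remaining "hy" must be added.
Each of the 2 remaining characters creates one node.

2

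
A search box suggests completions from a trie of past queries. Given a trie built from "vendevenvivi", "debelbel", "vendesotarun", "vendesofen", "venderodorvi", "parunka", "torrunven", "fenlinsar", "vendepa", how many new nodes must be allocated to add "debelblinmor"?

The longest prefix of "debelblinmor" already in the trie is "debelb" (length 6).
New nodes needed: |"debelblinmor"| − 6 = 12 − 6 = 6.

6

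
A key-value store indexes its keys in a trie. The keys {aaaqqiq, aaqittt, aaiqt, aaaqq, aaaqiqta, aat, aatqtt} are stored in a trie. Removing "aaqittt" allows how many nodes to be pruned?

5

A node on "aaqittt"'s path can go only if nothing else ends at it or branches off below it.
The suffix "qittt" (5 nodes) is used only by "aaqittt"; the node for "aa" still has the child "a", so pruning stops there.
Nodes removed: 5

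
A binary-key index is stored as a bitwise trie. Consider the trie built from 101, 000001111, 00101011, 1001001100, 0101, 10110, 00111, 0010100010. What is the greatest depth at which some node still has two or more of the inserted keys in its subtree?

6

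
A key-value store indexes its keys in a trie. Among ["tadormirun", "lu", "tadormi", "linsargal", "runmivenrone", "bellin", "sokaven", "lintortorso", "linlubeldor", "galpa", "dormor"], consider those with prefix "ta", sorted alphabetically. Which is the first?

tadormi

Filter for "ta…" and sort: "tadormi", "tadormirun"
The 1st is tadormi.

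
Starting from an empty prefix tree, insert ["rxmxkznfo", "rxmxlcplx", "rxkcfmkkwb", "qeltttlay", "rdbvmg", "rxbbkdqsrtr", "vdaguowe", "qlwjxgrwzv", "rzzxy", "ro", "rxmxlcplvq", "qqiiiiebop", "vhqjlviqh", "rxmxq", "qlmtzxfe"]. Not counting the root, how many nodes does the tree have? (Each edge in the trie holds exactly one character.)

Count nodes per top-level branch (shared prefixes stored once):
  'q'-branch (qeltttlay, qlmtzxfe, qlwjxgrwzv, qqiiiiebop): 33 nodes
  'r'-branch (rdbvmg, ro, rxbbkdqsrtr, rxkcfmkkwb, rxmxkznfo, rxmxlcplvq, rxmxlcplx, rxmxq, rzzxy): 44 nodes
  'v'-branch (vdaguowe, vhqjlviqh): 16 nodes
Sum: 93

93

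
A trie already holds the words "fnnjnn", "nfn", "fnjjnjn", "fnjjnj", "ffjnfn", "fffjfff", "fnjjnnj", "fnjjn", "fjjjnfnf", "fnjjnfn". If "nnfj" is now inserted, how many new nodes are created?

3

"n" is already a path in the trie; the remaining "nfj" must be added.
New nodes needed: |"nnfj"| − 1 = 4 − 1 = 3.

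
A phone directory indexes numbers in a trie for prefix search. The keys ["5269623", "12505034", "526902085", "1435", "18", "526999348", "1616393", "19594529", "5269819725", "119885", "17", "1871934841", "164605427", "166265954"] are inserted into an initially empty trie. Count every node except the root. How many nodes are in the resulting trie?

76

Trace insertions, counting only characters that open a new branch:
  "5269623" → 7 new (5, 2, 6, 9, 6, 2, 3)
  "12505034" → 8 new (1, 2, 5, 0, 5, 0, 3, 4)
  "526902085" → prefix "5269" already present; 5 new (0, 2, 0, 8, 5)
  "1435" → prefix "1" already present; 3 new (4, 3, 5)
  "18" → prefix "1" already present; 1 new (8)
  "526999348" → prefix "5269" already present; 5 new (9, 9, 3, 4, 8)
  "1616393" → prefix "1" already present; 6 new (6, 1, 6, 3, 9, 3)
  "19594529" → prefix "1" already present; 7 new (9, 5, 9, 4, 5, 2, 9)
  "5269819725" → prefix "5269" already present; 6 new (8, 1, 9, 7, 2, 5)
  "119885" → prefix "1" already present; 5 new (1, 9, 8, 8, 5)
  "17" → prefix "1" already present; 1 new (7)
  "1871934841" → prefix "18" already present; 8 new (7, 1, 9, 3, 4, 8, 4, 1)
  "164605427" → prefix "16" already present; 7 new (4, 6, 0, 5, 4, 2, 7)
  "166265954" → prefix "16" already present; 7 new (6, 2, 6, 5, 9, 5, 4)
Total nodes = 7 + 8 + 5 + 3 + 1 + 5 + 6 + 7 + 6 + 5 + 1 + 8 + 7 + 7 = 76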